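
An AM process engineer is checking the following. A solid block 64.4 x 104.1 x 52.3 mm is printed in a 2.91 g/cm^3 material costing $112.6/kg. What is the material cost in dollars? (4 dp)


V = 64.4 * 104.1 * 52.3 = 350621.292 mm^3 = 350.621292 cm^3
Mass = 350.621292 * 2.91 / 1000 = 1.02030796 kg
Cost = 1.02030796 * 112.6 = 114.8867 $


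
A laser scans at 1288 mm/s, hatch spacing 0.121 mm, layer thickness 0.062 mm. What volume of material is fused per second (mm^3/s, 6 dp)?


Rate = 1288 * 0.121 * 0.062 = 9.662576 mm^3/s


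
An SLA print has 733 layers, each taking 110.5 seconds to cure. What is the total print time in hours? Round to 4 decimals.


t = 733 * 110.5 / 3600 = 22.499 hrs


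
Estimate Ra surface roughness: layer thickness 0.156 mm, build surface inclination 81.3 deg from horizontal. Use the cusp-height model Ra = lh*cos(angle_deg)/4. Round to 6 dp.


Ra = 0.156 * cos(81.3) / 4 = 0.005899 mm


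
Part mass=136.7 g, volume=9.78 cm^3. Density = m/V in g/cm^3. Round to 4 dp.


rho = 136.7 / 9.78 = 13.9775 g/cm^3


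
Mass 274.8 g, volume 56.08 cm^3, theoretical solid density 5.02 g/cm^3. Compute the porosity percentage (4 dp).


rho_part = 274.8 / 56.08 = 4.90014265 g/cm^3
Porosity = (1 - 4.90014265/5.02)*100 = 2.3876 %


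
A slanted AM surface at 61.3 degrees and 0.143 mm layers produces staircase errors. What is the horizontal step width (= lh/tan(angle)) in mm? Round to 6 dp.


step = 0.143 / tan(61.3) = 0.07829 mm


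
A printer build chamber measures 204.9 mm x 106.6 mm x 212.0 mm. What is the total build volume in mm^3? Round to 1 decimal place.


V = 204.9 * 106.6 * 212.0 = 4630576.1 mm^3


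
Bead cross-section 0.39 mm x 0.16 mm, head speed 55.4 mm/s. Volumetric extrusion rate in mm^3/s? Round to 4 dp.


Rate = 0.39 * 0.16 * 55.4 = 3.457 mm^3/s


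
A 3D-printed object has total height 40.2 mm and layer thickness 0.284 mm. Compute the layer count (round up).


Layers = ceil(40.2/0.284) = 142


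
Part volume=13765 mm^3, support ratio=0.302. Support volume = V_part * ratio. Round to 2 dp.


V_support = 13765 * 0.302 = 4157.03 mm^3


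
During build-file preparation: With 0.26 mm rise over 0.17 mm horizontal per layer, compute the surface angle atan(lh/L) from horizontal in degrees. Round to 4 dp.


angle = atan(0.26/0.17) = 56.8215 degrees


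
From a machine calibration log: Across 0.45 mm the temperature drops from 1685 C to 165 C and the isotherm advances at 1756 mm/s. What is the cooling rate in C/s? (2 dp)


G = (1685-165)/0.45 = 3377.77777778 C/mm
CR = 3377.77777778 * 1756 = 5931377.78 C/s


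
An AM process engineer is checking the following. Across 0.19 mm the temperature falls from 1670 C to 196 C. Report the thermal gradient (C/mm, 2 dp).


G = (1670-196)/0.19 = 7757.89 C/mm


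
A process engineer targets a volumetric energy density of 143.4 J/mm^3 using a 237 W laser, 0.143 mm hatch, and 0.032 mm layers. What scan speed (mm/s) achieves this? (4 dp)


v = 237 / (143.4*0.143*0.032) = 361.1713 mm/s


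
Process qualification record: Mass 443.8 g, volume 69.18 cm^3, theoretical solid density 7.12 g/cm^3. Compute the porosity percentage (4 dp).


rho_part = 443.8 / 69.18 = 6.41514889 g/cm^3
Porosity = (1 - 6.41514889/7.12)*100 = 9.8996 %


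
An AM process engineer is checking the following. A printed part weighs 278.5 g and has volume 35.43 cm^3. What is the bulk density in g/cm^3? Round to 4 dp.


rho = 278.5 / 35.43 = 7.8606 g/cm^3


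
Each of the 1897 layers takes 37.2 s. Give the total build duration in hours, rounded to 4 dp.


t = 1897 * 37.2 / 3600 = 19.6023 hrs


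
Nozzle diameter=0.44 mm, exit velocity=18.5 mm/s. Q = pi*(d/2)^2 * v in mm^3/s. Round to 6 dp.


A = pi*(0.44/2)^2 = 0.15205308 mm^2
Q = 0.15205308 * 18.5 = 2.812982 mm^3/s


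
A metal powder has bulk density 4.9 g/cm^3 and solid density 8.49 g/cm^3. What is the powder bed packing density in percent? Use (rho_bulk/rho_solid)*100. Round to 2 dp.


Packing = (4.9/8.49)*100 = 57.71 %


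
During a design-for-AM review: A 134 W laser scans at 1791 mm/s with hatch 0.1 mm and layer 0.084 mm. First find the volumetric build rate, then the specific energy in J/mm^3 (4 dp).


Build rate = 1791 * 0.1 * 0.084 = 15.0444 mm^3/s
SE = 134 / 15.0444 = 8.907 J/mm^3


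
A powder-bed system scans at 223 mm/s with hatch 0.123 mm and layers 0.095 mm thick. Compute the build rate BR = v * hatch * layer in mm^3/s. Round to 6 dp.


Rate = 223 * 0.123 * 0.095 = 2.605755 mm^3/s


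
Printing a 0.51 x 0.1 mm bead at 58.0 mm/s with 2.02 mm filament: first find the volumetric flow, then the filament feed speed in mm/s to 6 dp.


Q = 0.51 * 0.1 * 58.0 = 2.958 mm^3/s
A_fil = pi*(2.02/2)^2 = 3.20473867 mm^2
v_feed = 2.958 / 3.20473867 = 0.923008 mm/s


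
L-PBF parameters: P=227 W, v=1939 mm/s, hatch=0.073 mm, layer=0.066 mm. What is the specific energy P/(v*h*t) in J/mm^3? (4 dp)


Build rate = 1939 * 0.073 * 0.066 = 9.342102 mm^3/s
SE = 227 / 9.342102 = 24.2986 J/mm^3


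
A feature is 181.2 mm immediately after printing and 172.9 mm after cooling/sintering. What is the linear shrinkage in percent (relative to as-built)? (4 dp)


Shrinkage = ((181.2-172.9)/181.2)*100 = 4.5806 %


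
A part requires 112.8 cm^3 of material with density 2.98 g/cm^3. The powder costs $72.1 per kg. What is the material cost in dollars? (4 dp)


Mass = 112.8*2.98/1000 = 0.336144 kg
Cost = 0.336144 * 72.1 = 24.236 $


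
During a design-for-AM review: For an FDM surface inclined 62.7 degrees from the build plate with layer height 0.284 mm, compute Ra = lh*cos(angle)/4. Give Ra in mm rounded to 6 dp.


Ra = 0.284 * cos(62.7) / 4 = 0.032564 mm


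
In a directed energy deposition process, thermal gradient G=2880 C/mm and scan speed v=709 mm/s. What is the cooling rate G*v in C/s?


CR = 2880 * 709 = 2041920 C/s


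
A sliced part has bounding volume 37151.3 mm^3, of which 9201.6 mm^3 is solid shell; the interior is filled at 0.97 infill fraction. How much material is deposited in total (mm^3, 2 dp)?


V_infill = (37151.3 - 9201.6) * 0.97 = 27111.21
V_total = 9201.6 + 27111.21 = 36312.81 mm^3


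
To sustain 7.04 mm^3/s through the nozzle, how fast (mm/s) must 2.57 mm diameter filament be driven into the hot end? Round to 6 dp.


A = pi*(2.57/2)^2 = 5.187476
v = 7.04 / 5.187476 = 1.357115 mm/s


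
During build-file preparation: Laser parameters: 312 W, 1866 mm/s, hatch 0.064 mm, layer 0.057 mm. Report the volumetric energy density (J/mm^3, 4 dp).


E = 312 / (1866*0.064*0.057) = 45.834 J/mm^3


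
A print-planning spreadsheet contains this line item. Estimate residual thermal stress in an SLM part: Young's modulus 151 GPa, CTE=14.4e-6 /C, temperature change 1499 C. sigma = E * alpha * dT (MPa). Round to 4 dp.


sigma = 151*1000 * 14.4e-6 * 1499 = 3259.4256 MPa


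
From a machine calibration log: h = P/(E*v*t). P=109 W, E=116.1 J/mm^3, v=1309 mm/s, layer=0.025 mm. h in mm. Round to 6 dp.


h = 109 / (116.1*1309*0.025) = 0.028689 mm


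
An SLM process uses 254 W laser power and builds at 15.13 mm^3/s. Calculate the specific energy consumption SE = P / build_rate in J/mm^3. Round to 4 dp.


SE = 254 / 15.13 = 16.7878 J/mm^3


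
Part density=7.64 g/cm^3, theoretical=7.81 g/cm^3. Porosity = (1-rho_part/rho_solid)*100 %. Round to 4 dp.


Porosity = (1-7.64/7.81)*100 = 2.1767 %


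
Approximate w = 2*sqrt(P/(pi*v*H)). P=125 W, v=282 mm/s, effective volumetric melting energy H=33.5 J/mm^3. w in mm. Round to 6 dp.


w = 2*sqrt(125/(pi*282*33.5)) = 0.129797 mm


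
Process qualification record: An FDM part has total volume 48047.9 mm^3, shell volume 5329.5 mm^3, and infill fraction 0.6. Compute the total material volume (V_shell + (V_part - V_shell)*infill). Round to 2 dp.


V_infill = (48047.9 - 5329.5) * 0.6 = 25631.04
V_total = 5329.5 + 25631.04 = 30960.54 mm^3


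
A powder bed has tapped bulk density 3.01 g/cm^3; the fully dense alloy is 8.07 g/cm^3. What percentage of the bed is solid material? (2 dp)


Packing = (3.01/8.07)*100 = 37.3 %


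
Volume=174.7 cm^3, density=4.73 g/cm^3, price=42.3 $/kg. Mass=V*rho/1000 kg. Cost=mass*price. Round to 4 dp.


Mass = 174.7*4.73/1000 = 0.826331 kg
Cost = 0.826331 * 42.3 = 34.9538 $


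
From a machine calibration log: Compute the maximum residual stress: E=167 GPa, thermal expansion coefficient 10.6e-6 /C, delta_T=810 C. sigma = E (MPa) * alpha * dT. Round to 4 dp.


sigma = 167*1000 * 10.6e-6 * 810 = 1433.862 MPa


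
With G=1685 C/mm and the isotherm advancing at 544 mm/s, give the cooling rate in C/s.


CR = 1685 * 544 = 916640 C/s


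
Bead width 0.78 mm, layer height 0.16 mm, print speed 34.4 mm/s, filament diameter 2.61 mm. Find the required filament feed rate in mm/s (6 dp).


Q = 0.78 * 0.16 * 34.4 = 4.29312 mm^3/s
A_fil = pi*(2.61/2)^2 = 5.35021083 mm^2
v_feed = 4.29312 / 5.35021083 = 0.802421 mm/s


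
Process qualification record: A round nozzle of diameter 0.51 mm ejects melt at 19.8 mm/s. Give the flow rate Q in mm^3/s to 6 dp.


A = pi*(0.51/2)^2 = 0.20428206 mm^2
Q = 0.20428206 * 19.8 = 4.044785 mm^3/s


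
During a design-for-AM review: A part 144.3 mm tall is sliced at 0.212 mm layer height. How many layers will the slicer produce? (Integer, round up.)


Layers = ceil(144.3/0.212) = 681


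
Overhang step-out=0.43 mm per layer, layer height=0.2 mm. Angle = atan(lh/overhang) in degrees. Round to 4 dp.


angle = atan(0.2/0.43) = 24.9439 degrees


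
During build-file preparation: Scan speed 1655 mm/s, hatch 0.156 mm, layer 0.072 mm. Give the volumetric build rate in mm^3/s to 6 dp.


Rate = 1655 * 0.156 * 0.072 = 18.58896 mm^3/s


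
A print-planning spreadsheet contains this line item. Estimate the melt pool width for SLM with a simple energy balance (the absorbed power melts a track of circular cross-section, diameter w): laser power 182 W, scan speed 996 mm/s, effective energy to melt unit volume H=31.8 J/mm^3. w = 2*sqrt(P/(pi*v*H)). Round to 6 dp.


w = 2*sqrt(182/(pi*996*31.8)) = 0.085536 mm


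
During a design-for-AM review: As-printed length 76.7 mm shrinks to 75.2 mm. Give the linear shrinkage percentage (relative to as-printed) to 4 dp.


Shrinkage = ((76.7-75.2)/76.7)*100 = 1.9557 %


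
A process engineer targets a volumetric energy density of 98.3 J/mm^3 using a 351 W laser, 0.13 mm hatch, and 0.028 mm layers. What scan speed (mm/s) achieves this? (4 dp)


v = 351 / (98.3*0.13*0.028) = 980.9621 mm/s


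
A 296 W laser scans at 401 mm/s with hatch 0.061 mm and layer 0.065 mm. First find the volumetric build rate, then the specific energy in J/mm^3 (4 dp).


Build rate = 401 * 0.061 * 0.065 = 1.589965 mm^3/s
SE = 296 / 1.589965 = 186.1676 J/mm^3


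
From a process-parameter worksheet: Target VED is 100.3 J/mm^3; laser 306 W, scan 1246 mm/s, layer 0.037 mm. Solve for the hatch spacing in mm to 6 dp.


h = 306 / (100.3*1246*0.037) = 0.066176 mm


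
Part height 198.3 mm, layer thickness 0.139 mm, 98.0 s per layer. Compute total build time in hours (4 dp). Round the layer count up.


Layers = ceil(198.3/0.139) = 1427
t = 1427 * 98.0 / 3600 = 38.8461 hrs


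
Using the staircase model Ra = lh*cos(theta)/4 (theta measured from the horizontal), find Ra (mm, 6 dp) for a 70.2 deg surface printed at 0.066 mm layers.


Ra = 0.066 * cos(70.2) / 4 = 0.005589 mm


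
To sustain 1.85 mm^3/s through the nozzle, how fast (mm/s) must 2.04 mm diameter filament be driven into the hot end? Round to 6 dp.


A = pi*(2.04/2)^2 = 3.268513
v = 1.85 / 3.268513 = 0.566007 mm/s


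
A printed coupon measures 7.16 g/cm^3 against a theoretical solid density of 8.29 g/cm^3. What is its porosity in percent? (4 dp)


Porosity = (1-7.16/8.29)*100 = 13.6309 %


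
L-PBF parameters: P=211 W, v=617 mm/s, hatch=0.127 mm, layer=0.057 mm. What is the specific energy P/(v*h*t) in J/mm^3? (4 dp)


Build rate = 617 * 0.127 * 0.057 = 4.466463 mm^3/s
SE = 211 / 4.466463 = 47.241 J/mm^3


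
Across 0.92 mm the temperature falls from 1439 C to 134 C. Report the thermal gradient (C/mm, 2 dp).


G = (1439-134)/0.92 = 1418.48 C/mm


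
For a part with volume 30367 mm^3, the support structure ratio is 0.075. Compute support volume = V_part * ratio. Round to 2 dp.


V_support = 30367 * 0.075 = 2277.53 mm^3


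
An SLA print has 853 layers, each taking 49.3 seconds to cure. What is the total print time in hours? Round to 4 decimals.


t = 853 * 49.3 / 3600 = 11.6814 hrs


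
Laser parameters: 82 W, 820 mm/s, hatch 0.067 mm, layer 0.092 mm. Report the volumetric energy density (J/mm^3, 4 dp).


E = 82 / (820*0.067*0.092) = 16.2232 J/mm^3


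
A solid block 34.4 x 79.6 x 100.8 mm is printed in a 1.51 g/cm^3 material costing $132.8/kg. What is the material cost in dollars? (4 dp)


V = 34.4 * 79.6 * 100.8 = 276014.592 mm^3 = 276.014592 cm^3
Mass = 276.014592 * 1.51 / 1000 = 0.41678203 kg
Cost = 0.41678203 * 132.8 = 55.3487 $


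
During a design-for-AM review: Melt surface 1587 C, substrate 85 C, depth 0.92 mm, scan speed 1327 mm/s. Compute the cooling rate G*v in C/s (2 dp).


G = (1587-85)/0.92 = 1632.60869565 C/mm
CR = 1632.60869565 * 1327 = 2166471.74 C/s


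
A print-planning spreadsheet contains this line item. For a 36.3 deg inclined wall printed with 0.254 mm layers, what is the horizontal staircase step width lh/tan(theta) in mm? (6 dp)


step = 0.254 / tan(36.3) = 0.345779 mm


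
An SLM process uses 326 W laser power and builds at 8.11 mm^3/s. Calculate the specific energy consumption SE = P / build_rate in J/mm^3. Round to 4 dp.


SE = 326 / 8.11 = 40.1973 J/mm^3


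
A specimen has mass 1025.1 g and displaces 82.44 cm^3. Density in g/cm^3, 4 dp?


rho = 1025.1 / 82.44 = 12.4345 g/cm^3


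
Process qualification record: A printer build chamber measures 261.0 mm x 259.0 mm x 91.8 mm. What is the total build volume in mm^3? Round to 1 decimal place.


V = 261.0 * 259.0 * 91.8 = 6205588.2 mm^3


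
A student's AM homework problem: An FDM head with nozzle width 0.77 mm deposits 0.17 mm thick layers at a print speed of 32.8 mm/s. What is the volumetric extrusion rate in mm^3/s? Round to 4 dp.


Rate = 0.77 * 0.17 * 32.8 = 4.2935 mm^3/s


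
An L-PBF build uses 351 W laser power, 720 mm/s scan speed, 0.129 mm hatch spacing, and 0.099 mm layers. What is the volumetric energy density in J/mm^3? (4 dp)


E = 351 / (720*0.129*0.099) = 38.1724 J/mm^3


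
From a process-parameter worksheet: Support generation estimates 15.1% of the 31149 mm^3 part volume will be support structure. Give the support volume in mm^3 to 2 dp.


V_support = 31149 * 0.151 = 4703.5 mm^3


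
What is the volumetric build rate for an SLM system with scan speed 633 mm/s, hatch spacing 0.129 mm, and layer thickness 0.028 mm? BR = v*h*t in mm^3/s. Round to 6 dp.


Rate = 633 * 0.129 * 0.028 = 2.286396 mm^3/s


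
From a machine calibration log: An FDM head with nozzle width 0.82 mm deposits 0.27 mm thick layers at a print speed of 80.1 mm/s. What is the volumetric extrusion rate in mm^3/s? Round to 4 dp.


Rate = 0.82 * 0.27 * 80.1 = 17.7341 mm^3/s


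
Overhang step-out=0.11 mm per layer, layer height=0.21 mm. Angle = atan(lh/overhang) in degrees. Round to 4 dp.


angle = atan(0.21/0.11) = 62.354 degrees


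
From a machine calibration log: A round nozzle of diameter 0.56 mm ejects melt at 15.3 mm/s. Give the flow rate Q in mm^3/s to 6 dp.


A = pi*(0.56/2)^2 = 0.24630086 mm^2
Q = 0.24630086 * 15.3 = 3.768403 mm^3/s


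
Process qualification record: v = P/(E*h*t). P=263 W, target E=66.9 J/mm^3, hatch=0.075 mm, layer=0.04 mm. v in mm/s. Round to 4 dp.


v = 263 / (66.9*0.075*0.04) = 1310.4136 mm/s


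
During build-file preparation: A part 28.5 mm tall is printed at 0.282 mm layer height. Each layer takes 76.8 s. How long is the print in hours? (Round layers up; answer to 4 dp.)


Layers = ceil(28.5/0.282) = 102
t = 102 * 76.8 / 3600 = 2.176 hrs


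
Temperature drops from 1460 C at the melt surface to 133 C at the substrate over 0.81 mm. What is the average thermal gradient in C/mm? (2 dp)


G = (1460-133)/0.81 = 1638.27 C/mm


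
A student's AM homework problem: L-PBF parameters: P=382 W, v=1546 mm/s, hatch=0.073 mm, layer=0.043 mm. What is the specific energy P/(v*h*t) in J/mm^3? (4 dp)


Build rate = 1546 * 0.073 * 0.043 = 4.852894 mm^3/s
SE = 382 / 4.852894 = 78.7159 J/mm^3


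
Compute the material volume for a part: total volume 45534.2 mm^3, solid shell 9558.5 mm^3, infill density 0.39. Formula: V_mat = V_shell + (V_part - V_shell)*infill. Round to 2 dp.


V_infill = (45534.2 - 9558.5) * 0.39 = 14030.52
V_total = 9558.5 + 14030.52 = 23589.02 mm^3


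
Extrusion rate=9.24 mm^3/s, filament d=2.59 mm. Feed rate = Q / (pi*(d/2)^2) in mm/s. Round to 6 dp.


A = pi*(2.59/2)^2 = 5.268529
v = 9.24 / 5.268529 = 1.75381 mm/s


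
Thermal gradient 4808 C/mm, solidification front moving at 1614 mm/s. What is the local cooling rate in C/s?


CR = 4808 * 1614 = 7760112 C/s


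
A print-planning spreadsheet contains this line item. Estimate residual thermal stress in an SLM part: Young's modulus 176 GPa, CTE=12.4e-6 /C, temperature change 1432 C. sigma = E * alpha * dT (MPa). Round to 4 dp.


sigma = 176*1000 * 12.4e-6 * 1432 = 3125.1968 MPa


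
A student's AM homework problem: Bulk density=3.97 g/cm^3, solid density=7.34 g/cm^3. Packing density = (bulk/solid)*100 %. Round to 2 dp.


Packing = (3.97/7.34)*100 = 54.09 %


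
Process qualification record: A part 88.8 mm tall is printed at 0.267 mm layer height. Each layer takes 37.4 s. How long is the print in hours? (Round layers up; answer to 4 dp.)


Layers = ceil(88.8/0.267) = 333
t = 333 * 37.4 / 3600 = 3.4595 hrs


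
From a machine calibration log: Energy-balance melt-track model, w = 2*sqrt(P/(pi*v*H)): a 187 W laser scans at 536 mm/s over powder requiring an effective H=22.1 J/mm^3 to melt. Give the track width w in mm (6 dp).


w = 2*sqrt(187/(pi*536*22.1)) = 0.141774 mm


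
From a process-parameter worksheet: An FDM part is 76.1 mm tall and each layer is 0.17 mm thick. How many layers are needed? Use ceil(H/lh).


Layers = ceil(76.1/0.17) = 448


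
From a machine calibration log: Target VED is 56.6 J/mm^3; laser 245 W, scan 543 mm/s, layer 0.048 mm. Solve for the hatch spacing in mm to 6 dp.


h = 245 / (56.6*543*0.048) = 0.166077 mm


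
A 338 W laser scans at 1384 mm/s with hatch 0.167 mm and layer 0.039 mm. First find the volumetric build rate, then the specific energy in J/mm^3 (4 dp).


Build rate = 1384 * 0.167 * 0.039 = 9.013992 mm^3/s
SE = 338 / 9.013992 = 37.4973 J/mm^3


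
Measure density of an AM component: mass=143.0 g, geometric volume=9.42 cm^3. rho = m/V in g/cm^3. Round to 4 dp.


rho = 143.0 / 9.42 = 15.1805 g/cm^3


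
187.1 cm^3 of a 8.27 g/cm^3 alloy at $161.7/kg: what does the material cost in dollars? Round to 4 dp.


Mass = 187.1*8.27/1000 = 1.547317 kg
Cost = 1.547317 * 161.7 = 250.2012 $


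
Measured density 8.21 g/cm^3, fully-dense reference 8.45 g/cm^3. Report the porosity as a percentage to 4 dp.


Porosity = (1-8.21/8.45)*100 = 2.8402 %


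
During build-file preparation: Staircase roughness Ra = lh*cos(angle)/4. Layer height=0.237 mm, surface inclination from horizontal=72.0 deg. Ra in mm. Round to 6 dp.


Ra = 0.237 * cos(72.0) / 4 = 0.018309 mm


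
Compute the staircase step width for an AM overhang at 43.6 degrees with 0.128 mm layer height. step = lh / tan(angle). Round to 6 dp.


step = 0.128 / tan(43.6) = 0.134413 mm


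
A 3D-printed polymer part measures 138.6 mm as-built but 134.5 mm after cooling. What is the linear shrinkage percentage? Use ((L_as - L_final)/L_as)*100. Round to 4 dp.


Shrinkage = ((138.6-134.5)/138.6)*100 = 2.9582 %


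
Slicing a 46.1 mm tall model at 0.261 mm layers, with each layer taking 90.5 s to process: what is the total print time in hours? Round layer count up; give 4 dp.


Layers = ceil(46.1/0.261) = 177
t = 177 * 90.5 / 3600 = 4.4496 hrs


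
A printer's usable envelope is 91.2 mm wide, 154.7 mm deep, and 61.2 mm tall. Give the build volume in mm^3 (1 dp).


V = 91.2 * 154.7 * 61.2 = 863448.8 mm^3


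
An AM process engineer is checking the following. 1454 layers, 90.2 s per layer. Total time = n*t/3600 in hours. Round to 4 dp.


t = 1454 * 90.2 / 3600 = 36.4308 hrs


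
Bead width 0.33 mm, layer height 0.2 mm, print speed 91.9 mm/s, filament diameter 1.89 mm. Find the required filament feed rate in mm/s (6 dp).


Q = 0.33 * 0.2 * 91.9 = 6.0654 mm^3/s
A_fil = pi*(1.89/2)^2 = 2.80552078 mm^2
v_feed = 6.0654 / 2.80552078 = 2.161952 mm/s


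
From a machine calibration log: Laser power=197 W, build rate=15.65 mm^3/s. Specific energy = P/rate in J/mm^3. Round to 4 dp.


SE = 197 / 15.65 = 12.5879 J/mm^3


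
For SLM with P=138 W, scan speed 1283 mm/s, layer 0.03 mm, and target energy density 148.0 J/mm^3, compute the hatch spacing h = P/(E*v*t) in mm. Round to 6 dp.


h = 138 / (148.0*1283*0.03) = 0.024225 mm


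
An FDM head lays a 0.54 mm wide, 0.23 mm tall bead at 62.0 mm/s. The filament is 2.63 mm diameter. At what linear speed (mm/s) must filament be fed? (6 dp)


Q = 0.54 * 0.23 * 62.0 = 7.7004 mm^3/s
A_fil = pi*(2.63/2)^2 = 5.43252056 mm^2
v_feed = 7.7004 / 5.43252056 = 1.417464 mm/s


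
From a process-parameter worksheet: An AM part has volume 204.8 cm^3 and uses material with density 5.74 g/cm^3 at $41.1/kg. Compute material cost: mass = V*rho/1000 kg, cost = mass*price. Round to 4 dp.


Mass = 204.8*5.74/1000 = 1.175552 kg
Cost = 1.175552 * 41.1 = 48.3152 $


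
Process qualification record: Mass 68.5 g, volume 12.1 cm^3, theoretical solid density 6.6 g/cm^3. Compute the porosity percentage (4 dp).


rho_part = 68.5 / 12.1 = 5.66115702 g/cm^3
Porosity = (1 - 5.66115702/6.6)*100 = 14.2249 %


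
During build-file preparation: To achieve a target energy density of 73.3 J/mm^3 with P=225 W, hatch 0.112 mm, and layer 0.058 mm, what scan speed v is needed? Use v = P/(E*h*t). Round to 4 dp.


v = 225 / (73.3*0.112*0.058) = 472.5334 mm/s


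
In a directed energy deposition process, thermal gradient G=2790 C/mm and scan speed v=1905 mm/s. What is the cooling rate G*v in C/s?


CR = 2790 * 1905 = 5314950 C/s


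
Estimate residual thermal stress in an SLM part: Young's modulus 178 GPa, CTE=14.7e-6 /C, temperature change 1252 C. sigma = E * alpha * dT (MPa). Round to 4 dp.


sigma = 178*1000 * 14.7e-6 * 1252 = 3275.9832 MPa


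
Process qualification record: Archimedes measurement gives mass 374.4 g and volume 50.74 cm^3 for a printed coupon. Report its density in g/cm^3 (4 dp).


rho = 374.4 / 50.74 = 7.3788 g/cm^3


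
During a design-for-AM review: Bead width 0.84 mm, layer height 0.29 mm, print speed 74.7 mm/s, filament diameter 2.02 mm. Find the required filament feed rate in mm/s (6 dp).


Q = 0.84 * 0.29 * 74.7 = 18.19692 mm^3/s
A_fil = pi*(2.02/2)^2 = 3.20473867 mm^2
v_feed = 18.19692 / 3.20473867 = 5.678129 mm/s


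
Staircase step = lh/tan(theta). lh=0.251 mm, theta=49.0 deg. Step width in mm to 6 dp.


step = 0.251 / tan(49.0) = 0.218191 mm


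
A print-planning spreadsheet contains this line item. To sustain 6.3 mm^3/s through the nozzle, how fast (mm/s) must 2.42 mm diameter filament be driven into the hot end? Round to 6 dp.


A = pi*(2.42/2)^2 = 4.599606
v = 6.3 / 4.599606 = 1.369683 mm/s


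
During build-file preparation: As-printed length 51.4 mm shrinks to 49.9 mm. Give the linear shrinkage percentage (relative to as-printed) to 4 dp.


Shrinkage = ((51.4-49.9)/51.4)*100 = 2.9183 %


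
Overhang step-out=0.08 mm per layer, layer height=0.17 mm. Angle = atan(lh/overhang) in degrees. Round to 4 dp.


angle = atan(0.17/0.08) = 64.7989 degrees


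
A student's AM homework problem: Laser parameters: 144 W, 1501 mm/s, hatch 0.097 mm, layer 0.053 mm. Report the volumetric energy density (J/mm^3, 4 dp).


E = 144 / (1501*0.097*0.053) = 18.661 J/mm^3


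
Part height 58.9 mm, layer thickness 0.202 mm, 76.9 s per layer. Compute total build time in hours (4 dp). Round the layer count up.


Layers = ceil(58.9/0.202) = 292
t = 292 * 76.9 / 3600 = 6.2374 hrs


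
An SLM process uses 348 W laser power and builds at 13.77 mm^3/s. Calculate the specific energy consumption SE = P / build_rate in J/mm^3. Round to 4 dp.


SE = 348 / 13.77 = 25.2723 J/mm^3


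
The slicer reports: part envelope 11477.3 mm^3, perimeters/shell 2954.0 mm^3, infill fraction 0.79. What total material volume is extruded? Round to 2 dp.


V_infill = (11477.3 - 2954.0) * 0.79 = 6733.41
V_total = 2954.0 + 6733.41 = 9687.41 mm^3


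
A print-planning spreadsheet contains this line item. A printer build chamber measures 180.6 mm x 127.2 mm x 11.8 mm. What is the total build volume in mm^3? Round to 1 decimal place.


V = 180.6 * 127.2 * 11.8 = 271073.4 mm^3


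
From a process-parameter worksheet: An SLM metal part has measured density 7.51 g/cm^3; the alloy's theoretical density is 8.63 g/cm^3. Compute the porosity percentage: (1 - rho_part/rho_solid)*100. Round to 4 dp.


Porosity = (1-7.51/8.63)*100 = 12.978 %


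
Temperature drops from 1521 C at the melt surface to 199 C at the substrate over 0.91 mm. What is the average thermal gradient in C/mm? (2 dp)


G = (1521-199)/0.91 = 1452.75 C/mm


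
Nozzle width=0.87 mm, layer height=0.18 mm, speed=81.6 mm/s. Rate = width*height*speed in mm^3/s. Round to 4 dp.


Rate = 0.87 * 0.18 * 81.6 = 12.7786 mm^3/s


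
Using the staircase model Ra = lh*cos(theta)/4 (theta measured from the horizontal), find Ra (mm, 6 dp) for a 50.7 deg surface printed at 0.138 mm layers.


Ra = 0.138 * cos(50.7) / 4 = 0.021852 mm


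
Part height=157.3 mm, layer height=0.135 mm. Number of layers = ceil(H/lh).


Layers = ceil(157.3/0.135) = 1166


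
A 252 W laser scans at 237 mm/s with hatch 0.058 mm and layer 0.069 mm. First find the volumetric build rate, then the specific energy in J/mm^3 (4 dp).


Build rate = 237 * 0.058 * 0.069 = 0.948474 mm^3/s
SE = 252 / 0.948474 = 265.6899 J/mm^3


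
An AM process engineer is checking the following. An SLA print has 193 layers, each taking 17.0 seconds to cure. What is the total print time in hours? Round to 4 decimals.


t = 193 * 17.0 / 3600 = 0.9114 hrs


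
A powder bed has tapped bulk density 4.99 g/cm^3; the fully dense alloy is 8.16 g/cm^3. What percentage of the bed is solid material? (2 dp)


Packing = (4.99/8.16)*100 = 61.15 %


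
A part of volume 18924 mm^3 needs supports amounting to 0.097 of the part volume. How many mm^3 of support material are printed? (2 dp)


V_support = 18924 * 0.097 = 1835.63 mm^3


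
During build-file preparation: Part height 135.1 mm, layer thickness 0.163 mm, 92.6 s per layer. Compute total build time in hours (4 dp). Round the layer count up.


Layers = ceil(135.1/0.163) = 829
t = 829 * 92.6 / 3600 = 21.3237 hrs


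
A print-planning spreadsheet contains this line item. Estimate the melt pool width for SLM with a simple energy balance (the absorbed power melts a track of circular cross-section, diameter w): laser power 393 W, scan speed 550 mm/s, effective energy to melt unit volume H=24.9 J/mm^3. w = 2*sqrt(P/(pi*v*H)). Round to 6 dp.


w = 2*sqrt(393/(pi*550*24.9)) = 0.191148 mm


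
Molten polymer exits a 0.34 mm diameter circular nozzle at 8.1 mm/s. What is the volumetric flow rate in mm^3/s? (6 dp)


A = pi*(0.34/2)^2 = 0.09079203 mm^2
Q = 0.09079203 * 8.1 = 0.735415 mm^3/s


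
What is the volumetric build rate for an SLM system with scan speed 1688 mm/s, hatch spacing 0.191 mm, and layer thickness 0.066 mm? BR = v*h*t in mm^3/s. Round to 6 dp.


Rate = 1688 * 0.191 * 0.066 = 21.278928 mm^3/s


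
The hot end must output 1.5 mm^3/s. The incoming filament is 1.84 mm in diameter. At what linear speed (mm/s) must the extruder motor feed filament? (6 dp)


A = pi*(1.84/2)^2 = 2.659044
v = 1.5 / 2.659044 = 0.564113 mm/s


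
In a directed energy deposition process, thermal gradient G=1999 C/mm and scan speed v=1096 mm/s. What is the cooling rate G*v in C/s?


CR = 1999 * 1096 = 2190904 C/s


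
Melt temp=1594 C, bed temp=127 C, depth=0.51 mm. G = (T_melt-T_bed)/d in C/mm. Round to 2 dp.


G = (1594-127)/0.51 = 2876.47 C/mm


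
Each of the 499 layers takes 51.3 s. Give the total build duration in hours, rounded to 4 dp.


t = 499 * 51.3 / 3600 = 7.1108 hrs


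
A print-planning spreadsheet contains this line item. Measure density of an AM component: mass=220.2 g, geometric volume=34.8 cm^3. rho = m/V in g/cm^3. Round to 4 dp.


rho = 220.2 / 34.8 = 6.3276 g/cm^3


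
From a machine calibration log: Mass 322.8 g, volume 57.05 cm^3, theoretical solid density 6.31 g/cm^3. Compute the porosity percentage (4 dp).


rho_part = 322.8 / 57.05 = 5.65819457 g/cm^3
Porosity = (1 - 5.65819457/6.31)*100 = 10.3297 %


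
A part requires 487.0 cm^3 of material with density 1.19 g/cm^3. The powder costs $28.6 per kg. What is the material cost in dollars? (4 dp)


Mass = 487.0*1.19/1000 = 0.57953 kg
Cost = 0.57953 * 28.6 = 16.5746 $


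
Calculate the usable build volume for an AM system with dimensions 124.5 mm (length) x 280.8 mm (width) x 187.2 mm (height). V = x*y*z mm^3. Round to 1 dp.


V = 124.5 * 280.8 * 187.2 = 6544437.1 mm^3


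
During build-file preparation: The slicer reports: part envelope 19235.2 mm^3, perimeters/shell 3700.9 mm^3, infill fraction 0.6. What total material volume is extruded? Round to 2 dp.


V_infill = (19235.2 - 3700.9) * 0.6 = 9320.58
V_total = 3700.9 + 9320.58 = 13021.48 mm^3


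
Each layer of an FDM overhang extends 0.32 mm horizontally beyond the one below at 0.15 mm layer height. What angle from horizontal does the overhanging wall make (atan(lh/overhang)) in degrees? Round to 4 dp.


angle = atan(0.15/0.32) = 25.1148 degrees


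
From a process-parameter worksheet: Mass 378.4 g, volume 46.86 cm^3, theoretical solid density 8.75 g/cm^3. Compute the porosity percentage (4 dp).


rho_part = 378.4 / 46.86 = 8.07511737 g/cm^3
Porosity = (1 - 8.07511737/8.75)*100 = 7.7129 %


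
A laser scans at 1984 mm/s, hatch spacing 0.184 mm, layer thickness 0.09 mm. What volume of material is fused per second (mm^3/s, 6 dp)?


Rate = 1984 * 0.184 * 0.09 = 32.85504 mm^3/s


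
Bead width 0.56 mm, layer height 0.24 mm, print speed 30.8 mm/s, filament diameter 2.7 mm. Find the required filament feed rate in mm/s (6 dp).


Q = 0.56 * 0.24 * 30.8 = 4.13952 mm^3/s
A_fil = pi*(2.7/2)^2 = 5.72555261 mm^2
v_feed = 4.13952 / 5.72555261 = 0.72299 mm/s


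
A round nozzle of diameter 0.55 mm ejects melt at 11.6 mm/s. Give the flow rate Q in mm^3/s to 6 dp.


A = pi*(0.55/2)^2 = 0.23758294 mm^2
Q = 0.23758294 * 11.6 = 2.755962 mm^3/s


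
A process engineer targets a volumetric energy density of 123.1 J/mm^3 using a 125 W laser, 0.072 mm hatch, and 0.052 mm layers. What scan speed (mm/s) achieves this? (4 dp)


v = 125 / (123.1*0.072*0.052) = 271.2165 mm/s


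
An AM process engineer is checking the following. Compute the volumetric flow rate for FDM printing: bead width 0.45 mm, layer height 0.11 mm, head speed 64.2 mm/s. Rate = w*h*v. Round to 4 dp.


Rate = 0.45 * 0.11 * 64.2 = 3.1779 mm^3/s


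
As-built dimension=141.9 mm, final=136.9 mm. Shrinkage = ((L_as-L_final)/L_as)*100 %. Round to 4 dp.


Shrinkage = ((141.9-136.9)/141.9)*100 = 3.5236 %


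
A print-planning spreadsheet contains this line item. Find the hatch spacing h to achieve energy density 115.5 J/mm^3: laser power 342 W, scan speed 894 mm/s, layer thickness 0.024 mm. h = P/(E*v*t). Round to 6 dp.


h = 342 / (115.5*894*0.024) = 0.138005 mm


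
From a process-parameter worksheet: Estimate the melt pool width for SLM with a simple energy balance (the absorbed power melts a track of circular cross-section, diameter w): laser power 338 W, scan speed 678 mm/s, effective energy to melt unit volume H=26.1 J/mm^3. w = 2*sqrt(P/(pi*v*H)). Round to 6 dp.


w = 2*sqrt(338/(pi*678*26.1)) = 0.155947 mm


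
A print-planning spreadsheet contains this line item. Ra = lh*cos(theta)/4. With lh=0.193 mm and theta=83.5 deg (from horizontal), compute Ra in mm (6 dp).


Ra = 0.193 * cos(83.5) / 4 = 0.005462 mm


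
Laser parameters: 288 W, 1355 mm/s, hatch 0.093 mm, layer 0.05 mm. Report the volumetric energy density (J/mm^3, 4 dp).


E = 288 / (1355*0.093*0.05) = 45.7088 J/mm^3


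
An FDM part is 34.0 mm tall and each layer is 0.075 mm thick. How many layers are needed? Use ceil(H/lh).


Layers = ceil(34.0/0.075) = 454


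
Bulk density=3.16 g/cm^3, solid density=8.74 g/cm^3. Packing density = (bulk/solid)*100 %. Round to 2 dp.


Packing = (3.16/8.74)*100 = 36.16 %


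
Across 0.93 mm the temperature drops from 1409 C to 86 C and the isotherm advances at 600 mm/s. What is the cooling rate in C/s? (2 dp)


G = (1409-86)/0.93 = 1422.58064516 C/mm
CR = 1422.58064516 * 600 = 853548.39 C/s


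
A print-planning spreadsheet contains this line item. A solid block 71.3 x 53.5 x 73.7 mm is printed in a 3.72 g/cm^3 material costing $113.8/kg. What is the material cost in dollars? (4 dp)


V = 71.3 * 53.5 * 73.7 = 281132.335 mm^3 = 281.132335 cm^3
Mass = 281.132335 * 3.72 / 1000 = 1.04581229 kg
Cost = 1.04581229 * 113.8 = 119.0134 $


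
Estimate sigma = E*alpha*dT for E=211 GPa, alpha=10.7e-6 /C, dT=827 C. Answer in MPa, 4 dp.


sigma = 211*1000 * 10.7e-6 * 827 = 1867.1179 MPa


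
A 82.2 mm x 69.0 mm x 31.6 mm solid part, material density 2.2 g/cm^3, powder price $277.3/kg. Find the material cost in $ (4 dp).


V = 82.2 * 69.0 * 31.6 = 179228.88 mm^3 = 179.22888 cm^3
Mass = 179.22888 * 2.2 / 1000 = 0.39430354 kg
Cost = 0.39430354 * 277.3 = 109.3404 $


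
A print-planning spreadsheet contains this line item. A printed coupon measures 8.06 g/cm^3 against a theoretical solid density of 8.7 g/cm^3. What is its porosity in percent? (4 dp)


Porosity = (1-8.06/8.7)*100 = 7.3563 %


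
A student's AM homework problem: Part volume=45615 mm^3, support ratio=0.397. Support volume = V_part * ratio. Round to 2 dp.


V_support = 45615 * 0.397 = 18109.16 mm^3


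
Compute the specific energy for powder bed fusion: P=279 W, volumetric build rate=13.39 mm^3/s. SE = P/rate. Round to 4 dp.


SE = 279 / 13.39 = 20.8364 J/mm^3


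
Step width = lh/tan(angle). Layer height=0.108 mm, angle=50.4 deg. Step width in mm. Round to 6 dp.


step = 0.108 / tan(50.4) = 0.089345 mm


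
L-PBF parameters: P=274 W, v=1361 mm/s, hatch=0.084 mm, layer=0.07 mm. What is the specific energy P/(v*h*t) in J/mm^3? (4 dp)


Build rate = 1361 * 0.084 * 0.07 = 8.00268 mm^3/s
SE = 274 / 8.00268 = 34.2385 J/mm^3


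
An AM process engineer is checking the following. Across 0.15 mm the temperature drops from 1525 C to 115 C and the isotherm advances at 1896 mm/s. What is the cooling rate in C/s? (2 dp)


G = (1525-115)/0.15 = 9400.0 C/mm
CR = 9400.0 * 1896 = 17822400.0 C/s


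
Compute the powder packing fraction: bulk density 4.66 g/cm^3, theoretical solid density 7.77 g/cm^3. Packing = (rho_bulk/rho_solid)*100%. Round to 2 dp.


Packing = (4.66/7.77)*100 = 59.97 %


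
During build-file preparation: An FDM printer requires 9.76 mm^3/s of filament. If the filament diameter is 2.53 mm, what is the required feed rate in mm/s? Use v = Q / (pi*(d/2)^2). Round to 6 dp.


A = pi*(2.53/2)^2 = 5.027255
v = 9.76 / 5.027255 = 1.941417 mm/s


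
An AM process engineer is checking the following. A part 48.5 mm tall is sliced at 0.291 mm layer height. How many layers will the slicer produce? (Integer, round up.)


Layers = ceil(48.5/0.291) = 167


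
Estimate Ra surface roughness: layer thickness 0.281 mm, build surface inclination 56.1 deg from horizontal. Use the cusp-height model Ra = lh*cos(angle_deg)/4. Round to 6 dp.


Ra = 0.281 * cos(56.1) / 4 = 0.039182 mm


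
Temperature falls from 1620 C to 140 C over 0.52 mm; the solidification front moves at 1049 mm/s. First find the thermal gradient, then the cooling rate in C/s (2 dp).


G = (1620-140)/0.52 = 2846.15384615 C/mm
CR = 2846.15384615 * 1049 = 2985615.38 C/s


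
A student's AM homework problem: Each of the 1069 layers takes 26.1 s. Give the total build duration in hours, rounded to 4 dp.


t = 1069 * 26.1 / 3600 = 7.7503 hrs


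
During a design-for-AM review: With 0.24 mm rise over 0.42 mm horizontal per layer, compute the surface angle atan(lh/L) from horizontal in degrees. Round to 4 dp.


angle = atan(0.24/0.42) = 29.7449 degrees


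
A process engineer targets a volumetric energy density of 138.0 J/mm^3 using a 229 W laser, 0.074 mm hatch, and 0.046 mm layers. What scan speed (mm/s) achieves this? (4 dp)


v = 229 / (138.0*0.074*0.046) = 487.4913 mm/s


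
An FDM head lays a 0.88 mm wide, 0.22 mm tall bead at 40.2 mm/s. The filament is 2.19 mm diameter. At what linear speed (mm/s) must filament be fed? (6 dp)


Q = 0.88 * 0.22 * 40.2 = 7.78272 mm^3/s
A_fil = pi*(2.19/2)^2 = 3.76684813 mm^2
v_feed = 7.78272 / 3.76684813 = 2.066109 mm/s


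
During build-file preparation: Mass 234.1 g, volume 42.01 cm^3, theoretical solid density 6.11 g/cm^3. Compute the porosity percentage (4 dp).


rho_part = 234.1 / 42.01 = 5.57248274 g/cm^3
Porosity = (1 - 5.57248274/6.11)*100 = 8.7973 %


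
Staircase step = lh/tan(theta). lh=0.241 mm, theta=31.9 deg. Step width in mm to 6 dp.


step = 0.241 / tan(31.9) = 0.387183 mm


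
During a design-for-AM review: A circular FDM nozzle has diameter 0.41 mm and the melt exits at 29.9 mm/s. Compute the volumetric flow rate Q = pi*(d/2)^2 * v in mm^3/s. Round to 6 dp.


A = pi*(0.41/2)^2 = 0.13202543 mm^2
Q = 0.13202543 * 29.9 = 3.94756 mm^3/s


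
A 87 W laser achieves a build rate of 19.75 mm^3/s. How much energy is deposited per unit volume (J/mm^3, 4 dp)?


SE = 87 / 19.75 = 4.4051 J/mm^3


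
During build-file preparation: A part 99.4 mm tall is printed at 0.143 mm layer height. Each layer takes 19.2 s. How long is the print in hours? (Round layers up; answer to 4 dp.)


Layers = ceil(99.4/0.143) = 696
t = 696 * 19.2 / 3600 = 3.712 hrs


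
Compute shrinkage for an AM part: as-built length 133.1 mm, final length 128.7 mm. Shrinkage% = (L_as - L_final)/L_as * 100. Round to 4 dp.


Shrinkage = ((133.1-128.7)/133.1)*100 = 3.3058 %


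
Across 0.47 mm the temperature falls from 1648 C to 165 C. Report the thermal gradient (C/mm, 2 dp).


G = (1648-165)/0.47 = 3155.32 C/mm


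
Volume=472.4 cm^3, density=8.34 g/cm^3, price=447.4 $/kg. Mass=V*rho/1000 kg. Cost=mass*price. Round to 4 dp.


Mass = 472.4*8.34/1000 = 3.939816 kg
Cost = 3.939816 * 447.4 = 1762.6737 $


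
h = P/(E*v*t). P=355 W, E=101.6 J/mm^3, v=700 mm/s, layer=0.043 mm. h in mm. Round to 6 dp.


h = 355 / (101.6*700*0.043) = 0.116083 mm


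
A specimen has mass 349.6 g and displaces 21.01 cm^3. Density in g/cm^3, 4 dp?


rho = 349.6 / 21.01 = 16.6397 g/cm^3


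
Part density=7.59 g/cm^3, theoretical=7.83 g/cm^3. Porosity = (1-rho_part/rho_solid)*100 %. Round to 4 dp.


Porosity = (1-7.59/7.83)*100 = 3.0651 %


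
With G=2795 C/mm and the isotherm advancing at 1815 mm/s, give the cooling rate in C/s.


CR = 2795 * 1815 = 5072925 C/s


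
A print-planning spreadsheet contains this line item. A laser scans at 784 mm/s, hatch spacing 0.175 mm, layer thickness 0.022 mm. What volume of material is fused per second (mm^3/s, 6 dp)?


Rate = 784 * 0.175 * 0.022 = 3.0184 mm^3/s
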